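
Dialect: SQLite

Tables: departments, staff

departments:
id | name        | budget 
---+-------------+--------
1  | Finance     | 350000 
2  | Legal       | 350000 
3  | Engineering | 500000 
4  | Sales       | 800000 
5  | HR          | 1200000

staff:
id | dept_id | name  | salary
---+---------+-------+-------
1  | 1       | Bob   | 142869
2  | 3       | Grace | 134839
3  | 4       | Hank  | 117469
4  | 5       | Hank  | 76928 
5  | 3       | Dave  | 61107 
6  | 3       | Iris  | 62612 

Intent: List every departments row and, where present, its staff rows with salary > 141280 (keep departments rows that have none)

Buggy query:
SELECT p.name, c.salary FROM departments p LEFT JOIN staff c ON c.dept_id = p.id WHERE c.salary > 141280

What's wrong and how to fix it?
Bug: Filtering c.salary in WHERE discards the NULL rows produced by LEFT JOIN, turning it into an inner join

Fix: Move the right-table condition into the ON clause so unmatched parents are kept

Corrected query:
SELECT p.name, c.salary FROM departments p LEFT JOIN staff c ON c.dept_id = p.id AND c.salary > 141280

Result:
name        | salary
------------+-------
Finance     | 142869
Legal       | NULL  
Engineering | NULL  
Sales       | NULL  
HR          | NULL  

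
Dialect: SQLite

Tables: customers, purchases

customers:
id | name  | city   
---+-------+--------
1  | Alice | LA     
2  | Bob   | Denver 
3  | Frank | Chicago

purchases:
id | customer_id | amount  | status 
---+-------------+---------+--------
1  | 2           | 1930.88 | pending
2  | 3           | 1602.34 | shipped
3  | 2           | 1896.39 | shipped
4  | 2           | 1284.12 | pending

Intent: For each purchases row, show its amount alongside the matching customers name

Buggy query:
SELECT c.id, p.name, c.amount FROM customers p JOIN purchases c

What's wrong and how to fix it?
Bug: JOIN with no ON clause produces a cartesian product; every purchases row pairs with every customers row

Fix: Add ON c.customer_id = p.id to the JOIN

Corrected query:
SELECT c.id, p.name, c.amount FROM customers p JOIN purchases c ON c.customer_id = p.id

Result:
id | name  | amount 
---+-------+--------
1  | Bob   | 1930.88
2  | Frank | 1602.34
3  | Bob   | 1896.39
4  | Bob   | 1284.12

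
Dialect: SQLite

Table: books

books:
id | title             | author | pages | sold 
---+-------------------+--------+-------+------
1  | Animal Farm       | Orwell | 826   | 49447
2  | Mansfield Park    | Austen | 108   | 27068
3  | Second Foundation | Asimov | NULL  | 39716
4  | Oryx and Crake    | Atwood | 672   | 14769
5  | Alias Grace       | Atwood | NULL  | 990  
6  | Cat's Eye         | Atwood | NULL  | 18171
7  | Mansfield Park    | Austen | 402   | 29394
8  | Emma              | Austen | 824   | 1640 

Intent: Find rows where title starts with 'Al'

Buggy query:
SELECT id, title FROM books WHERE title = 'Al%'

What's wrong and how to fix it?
Bug: Wildcards only work with LIKE; '=' treats '%' as a literal character

Fix: Use LIKE for wildcard pattern matching

Corrected query:
SELECT id, title FROM books WHERE title LIKE 'Al%'

Result:
id | title      
---+------------
5  | Alias Grace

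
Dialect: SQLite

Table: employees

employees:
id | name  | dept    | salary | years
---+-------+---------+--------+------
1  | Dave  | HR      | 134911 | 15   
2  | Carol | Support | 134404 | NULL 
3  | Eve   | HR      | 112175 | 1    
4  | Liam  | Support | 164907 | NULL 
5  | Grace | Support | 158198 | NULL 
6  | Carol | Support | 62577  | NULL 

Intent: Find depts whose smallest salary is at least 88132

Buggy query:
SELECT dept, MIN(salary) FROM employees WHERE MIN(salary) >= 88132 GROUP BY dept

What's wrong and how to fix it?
Bug: Aggregates like MIN are computed per group after WHERE runs

Fix: Replace WHERE with HAVING after the GROUP BY

Corrected query:
SELECT dept, MIN(salary) FROM employees GROUP BY dept HAVING MIN(salary) >= 88132

Result:
dept | MIN(salary)
-----+------------
HR   | 112175     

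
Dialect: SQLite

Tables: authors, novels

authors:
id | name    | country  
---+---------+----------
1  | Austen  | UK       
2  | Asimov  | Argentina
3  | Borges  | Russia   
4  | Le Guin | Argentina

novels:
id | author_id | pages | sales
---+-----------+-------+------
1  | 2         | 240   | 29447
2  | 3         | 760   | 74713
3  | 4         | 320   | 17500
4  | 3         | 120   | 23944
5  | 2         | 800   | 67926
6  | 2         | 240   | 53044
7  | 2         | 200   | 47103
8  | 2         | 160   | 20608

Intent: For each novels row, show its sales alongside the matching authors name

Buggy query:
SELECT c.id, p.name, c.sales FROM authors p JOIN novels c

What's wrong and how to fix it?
Bug: JOIN with no ON clause produces a cartesian product; every novels row pairs with every authors row

Fix: Specify the join condition linking the foreign key to the parent id

Corrected query:
SELECT c.id, p.name, c.sales FROM authors p JOIN novels c ON c.author_id = p.id

Result:
id | name    | sales
---+---------+------
1  | Asimov  | 29447
2  | Borges  | 74713
3  | Le Guin | 17500
4  | Borges  | 23944
5  | Asimov  | 67926
6  | Asimov  | 53044
7  | Asimov  | 47103
8  | Asimov  | 20608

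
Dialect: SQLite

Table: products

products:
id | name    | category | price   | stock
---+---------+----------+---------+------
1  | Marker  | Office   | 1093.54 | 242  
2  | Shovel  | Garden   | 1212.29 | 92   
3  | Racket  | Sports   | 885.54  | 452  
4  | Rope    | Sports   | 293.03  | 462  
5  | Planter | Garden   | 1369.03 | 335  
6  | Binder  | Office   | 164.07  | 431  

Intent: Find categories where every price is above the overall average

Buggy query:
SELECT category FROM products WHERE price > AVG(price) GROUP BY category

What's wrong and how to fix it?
Bug: AVG() is an aggregate; it can't sit directly in WHERE

Fix: Compute the overall average in a scalar subquery and compare each group's MIN against it in HAVING

Corrected query:
SELECT category FROM products GROUP BY category HAVING MIN(price) > (SELECT AVG(price) FROM products)

Result:
category
--------
Garden  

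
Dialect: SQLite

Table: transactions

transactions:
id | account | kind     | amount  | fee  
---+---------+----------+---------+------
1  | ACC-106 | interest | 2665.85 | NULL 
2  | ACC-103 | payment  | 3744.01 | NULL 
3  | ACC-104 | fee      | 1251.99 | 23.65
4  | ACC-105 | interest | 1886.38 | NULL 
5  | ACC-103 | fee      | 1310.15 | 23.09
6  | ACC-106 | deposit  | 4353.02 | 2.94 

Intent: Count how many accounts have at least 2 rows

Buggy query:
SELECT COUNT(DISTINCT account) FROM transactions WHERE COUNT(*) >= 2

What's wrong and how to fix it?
Bug: WHERE filters individual rows, not groups, so a group-level COUNT is invalid there

Fix: Group first with HAVING COUNT(*) >= 2, then COUNT the resulting groups

Corrected query:
SELECT COUNT(*) FROM (SELECT account FROM transactions GROUP BY account HAVING COUNT(*) >= 2)

Result:
COUNT(*)
--------
2       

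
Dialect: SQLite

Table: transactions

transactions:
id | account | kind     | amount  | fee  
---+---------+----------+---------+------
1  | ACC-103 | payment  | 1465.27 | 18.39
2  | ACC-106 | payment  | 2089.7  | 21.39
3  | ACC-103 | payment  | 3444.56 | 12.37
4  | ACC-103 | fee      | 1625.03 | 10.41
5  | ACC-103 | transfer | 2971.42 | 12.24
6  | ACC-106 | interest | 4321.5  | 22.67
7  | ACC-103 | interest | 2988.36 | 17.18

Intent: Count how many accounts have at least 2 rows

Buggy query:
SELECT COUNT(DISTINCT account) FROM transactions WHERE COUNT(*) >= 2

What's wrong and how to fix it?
Bug: COUNT(*) cannot appear in WHERE; the per-group count doesn't exist yet

Fix: Use a subquery that GROUPs and filters with HAVING, then count its rows

Corrected query:
SELECT COUNT(*) FROM (SELECT account FROM transactions GROUP BY account HAVING COUNT(*) >= 2)

Result:
COUNT(*)
--------
2       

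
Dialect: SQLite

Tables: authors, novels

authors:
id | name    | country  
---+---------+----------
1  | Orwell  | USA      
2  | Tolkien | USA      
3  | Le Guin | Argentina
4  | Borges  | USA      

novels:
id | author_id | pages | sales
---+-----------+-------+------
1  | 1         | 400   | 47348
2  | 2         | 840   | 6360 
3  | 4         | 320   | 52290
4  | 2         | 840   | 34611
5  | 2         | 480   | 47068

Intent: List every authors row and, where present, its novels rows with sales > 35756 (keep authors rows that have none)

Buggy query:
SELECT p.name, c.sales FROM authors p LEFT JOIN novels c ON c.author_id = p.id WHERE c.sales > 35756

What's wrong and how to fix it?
Bug: A WHERE condition on the right-hand table after LEFT JOIN drops unmatched parents

Fix: Move the right-table condition into the ON clause so unmatched parents are kept

Corrected query:
SELECT p.name, c.sales FROM authors p LEFT JOIN novels c ON c.author_id = p.id AND c.sales > 35756

Result:
name    | sales
--------+------
Orwell  | 47348
Tolkien | 47068
Le Guin | NULL 
Borges  | 52290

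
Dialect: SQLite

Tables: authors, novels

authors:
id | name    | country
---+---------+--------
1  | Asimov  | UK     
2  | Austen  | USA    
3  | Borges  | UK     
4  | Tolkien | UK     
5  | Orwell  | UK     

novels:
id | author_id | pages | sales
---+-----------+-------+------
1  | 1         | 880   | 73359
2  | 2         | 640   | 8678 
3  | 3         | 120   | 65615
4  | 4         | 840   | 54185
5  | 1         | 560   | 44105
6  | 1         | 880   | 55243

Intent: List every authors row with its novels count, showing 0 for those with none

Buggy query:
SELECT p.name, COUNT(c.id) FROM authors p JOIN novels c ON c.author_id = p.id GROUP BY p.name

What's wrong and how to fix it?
Bug: An inner join excludes parents with zero children

Fix: Use LEFT JOIN so parents without children still appear (COUNT(c.id) gives 0)

Corrected query:
SELECT p.name, COUNT(c.id) FROM authors p LEFT JOIN novels c ON c.author_id = p.id GROUP BY p.name

Result:
name    | COUNT(c.id)
--------+------------
Asimov  | 3          
Austen  | 1          
Borges  | 1          
Orwell  | 0          
Tolkien | 1          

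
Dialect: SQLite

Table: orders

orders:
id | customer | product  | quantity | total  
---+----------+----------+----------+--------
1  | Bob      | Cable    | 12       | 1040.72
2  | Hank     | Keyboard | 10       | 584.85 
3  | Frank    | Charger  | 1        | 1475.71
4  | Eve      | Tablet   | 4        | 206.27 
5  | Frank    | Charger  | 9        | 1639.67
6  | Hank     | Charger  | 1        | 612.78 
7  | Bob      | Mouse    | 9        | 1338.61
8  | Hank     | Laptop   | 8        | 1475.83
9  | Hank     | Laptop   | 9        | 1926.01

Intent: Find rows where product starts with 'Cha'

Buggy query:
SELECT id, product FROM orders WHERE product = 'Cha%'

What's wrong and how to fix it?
Bug: Wildcards only work with LIKE; '=' treats '%' as a literal character

Fix: Use LIKE for wildcard pattern matching

Corrected query:
SELECT id, product FROM orders WHERE product LIKE 'Cha%'

Result:
id | product
---+--------
3  | Charger
5  | Charger
6  | Charger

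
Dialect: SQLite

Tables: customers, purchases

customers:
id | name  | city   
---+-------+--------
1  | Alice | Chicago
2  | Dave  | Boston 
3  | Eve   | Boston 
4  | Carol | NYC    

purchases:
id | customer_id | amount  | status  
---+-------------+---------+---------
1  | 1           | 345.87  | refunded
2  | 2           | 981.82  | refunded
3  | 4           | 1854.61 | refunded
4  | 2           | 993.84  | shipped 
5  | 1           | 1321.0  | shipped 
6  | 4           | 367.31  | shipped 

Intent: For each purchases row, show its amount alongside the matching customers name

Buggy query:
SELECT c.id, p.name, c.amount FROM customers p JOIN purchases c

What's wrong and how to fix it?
Bug: Missing join condition: each purchases row is matched to all customers rows instead of just its own

Fix: Add ON c.customer_id = p.id to the JOIN

Corrected query:
SELECT c.id, p.name, c.amount FROM customers p JOIN purchases c ON c.customer_id = p.id

Result:
id | name  | amount 
---+-------+--------
1  | Alice | 345.87 
2  | Dave  | 981.82 
3  | Carol | 1854.61
4  | Dave  | 993.84 
5  | Alice | 1321   
6  | Carol | 367.31 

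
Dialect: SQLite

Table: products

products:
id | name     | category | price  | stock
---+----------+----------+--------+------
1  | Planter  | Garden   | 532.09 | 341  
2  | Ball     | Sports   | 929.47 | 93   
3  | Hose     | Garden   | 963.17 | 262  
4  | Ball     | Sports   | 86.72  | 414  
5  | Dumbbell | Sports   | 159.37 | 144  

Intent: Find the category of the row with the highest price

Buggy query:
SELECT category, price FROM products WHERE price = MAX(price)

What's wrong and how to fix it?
Bug: WHERE is evaluated per row; an aggregate over the whole table isn't defined there

Fix: Wrap MAX in a scalar subquery so WHERE compares against a single value

Corrected query:
SELECT category, price FROM products WHERE price = (SELECT MAX(price) FROM products)

Result:
category | price 
---------+-------
Garden   | 963.17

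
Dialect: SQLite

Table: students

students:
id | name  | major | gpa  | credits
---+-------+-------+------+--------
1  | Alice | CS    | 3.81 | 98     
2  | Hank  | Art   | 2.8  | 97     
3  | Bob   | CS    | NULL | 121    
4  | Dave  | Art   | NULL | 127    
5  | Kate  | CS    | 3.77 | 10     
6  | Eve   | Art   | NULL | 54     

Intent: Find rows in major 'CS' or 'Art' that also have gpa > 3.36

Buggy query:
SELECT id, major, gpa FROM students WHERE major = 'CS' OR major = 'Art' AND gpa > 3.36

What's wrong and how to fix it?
Bug: Without parentheses, AND is evaluated before OR, so the gpa filter only applies to the 'Art' branch

Fix: Group the OR with parentheses (or use IN), then AND the threshold

Corrected query:
SELECT id, major, gpa FROM students WHERE (major = 'CS' OR major = 'Art') AND gpa > 3.36

Result:
id | major | gpa 
---+-------+-----
1  | CS    | 3.81
5  | CS    | 3.77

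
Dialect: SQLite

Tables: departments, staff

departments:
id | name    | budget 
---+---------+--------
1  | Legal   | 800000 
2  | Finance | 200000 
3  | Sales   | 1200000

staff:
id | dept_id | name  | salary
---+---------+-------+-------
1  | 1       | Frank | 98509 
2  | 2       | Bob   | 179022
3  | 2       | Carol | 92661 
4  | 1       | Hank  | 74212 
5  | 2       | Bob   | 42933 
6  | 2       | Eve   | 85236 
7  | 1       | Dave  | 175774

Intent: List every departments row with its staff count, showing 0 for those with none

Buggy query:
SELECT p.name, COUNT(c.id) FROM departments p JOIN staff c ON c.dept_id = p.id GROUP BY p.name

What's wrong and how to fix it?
Bug: INNER JOIN drops departments rows that have no matching staff rows

Fix: Use LEFT JOIN so parents without children still appear (COUNT(c.id) gives 0)

Corrected query:
SELECT p.name, COUNT(c.id) FROM departments p LEFT JOIN staff c ON c.dept_id = p.id GROUP BY p.name

Result:
name    | COUNT(c.id)
--------+------------
Finance | 4          
Legal   | 3          
Sales   | 0          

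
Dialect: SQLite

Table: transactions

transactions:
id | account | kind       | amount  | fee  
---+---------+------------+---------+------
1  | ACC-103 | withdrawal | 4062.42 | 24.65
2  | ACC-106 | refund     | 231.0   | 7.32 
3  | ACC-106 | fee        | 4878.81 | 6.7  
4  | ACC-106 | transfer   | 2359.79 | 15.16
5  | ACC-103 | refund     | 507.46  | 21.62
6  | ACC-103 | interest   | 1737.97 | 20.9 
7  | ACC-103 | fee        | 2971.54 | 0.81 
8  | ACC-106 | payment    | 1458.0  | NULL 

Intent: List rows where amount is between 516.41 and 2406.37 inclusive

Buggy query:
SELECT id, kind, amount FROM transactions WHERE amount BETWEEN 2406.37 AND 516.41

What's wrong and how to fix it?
Bug: BETWEEN expects the lower bound first; with 2406.37 AND 516.41 the range is empty

Fix: Write BETWEEN 516.41 AND 2406.37

Corrected query:
SELECT id, kind, amount FROM transactions WHERE amount BETWEEN 516.41 AND 2406.37

Result:
id | kind     | amount 
---+----------+--------
4  | transfer | 2359.79
6  | interest | 1737.97
8  | payment  | 1458   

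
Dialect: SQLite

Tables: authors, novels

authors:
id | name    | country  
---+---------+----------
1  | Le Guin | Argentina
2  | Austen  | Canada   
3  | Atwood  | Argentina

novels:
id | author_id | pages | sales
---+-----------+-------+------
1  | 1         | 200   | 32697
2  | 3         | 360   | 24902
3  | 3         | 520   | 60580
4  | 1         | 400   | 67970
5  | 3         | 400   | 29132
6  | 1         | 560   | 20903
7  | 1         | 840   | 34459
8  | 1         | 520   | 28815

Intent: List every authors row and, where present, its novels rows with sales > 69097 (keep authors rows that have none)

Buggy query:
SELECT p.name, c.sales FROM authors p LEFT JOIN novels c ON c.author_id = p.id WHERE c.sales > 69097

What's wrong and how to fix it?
Bug: Filtering c.sales in WHERE discards the NULL rows produced by LEFT JOIN, turning it into an inner join

Fix: Put 'c.sales > 69097' in the JOIN's ON clause instead of WHERE

Corrected query:
SELECT p.name, c.sales FROM authors p LEFT JOIN novels c ON c.author_id = p.id AND c.sales > 69097

Result:
name    | sales
--------+------
Le Guin | NULL 
Austen  | NULL 
Atwood  | NULL 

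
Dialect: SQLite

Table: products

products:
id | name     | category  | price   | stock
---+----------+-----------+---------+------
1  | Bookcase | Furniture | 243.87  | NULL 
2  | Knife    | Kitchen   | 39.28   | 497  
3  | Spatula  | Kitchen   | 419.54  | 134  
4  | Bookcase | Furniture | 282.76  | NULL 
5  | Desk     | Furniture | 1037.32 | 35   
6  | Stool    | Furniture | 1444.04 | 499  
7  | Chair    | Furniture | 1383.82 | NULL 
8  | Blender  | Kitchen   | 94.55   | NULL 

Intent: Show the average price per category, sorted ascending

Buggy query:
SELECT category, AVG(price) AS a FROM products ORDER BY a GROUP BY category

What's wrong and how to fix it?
Bug: ORDER BY appears before GROUP BY; SQL clause order requires GROUP BY first

Fix: Reorder: SELECT … FROM … GROUP BY … ORDER BY …

Corrected query:
SELECT category, AVG(price) AS a FROM products GROUP BY category ORDER BY a

Result:
category  | a         
----------+-----------
Kitchen   | 184.456667
Furniture | 878.362   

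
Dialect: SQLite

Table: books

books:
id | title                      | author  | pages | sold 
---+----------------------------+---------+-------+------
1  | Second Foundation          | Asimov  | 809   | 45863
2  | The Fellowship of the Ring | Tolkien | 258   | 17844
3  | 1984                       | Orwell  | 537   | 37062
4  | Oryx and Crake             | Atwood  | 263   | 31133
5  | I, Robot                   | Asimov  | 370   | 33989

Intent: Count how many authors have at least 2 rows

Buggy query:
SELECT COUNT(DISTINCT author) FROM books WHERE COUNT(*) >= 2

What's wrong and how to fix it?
Bug: COUNT(*) cannot appear in WHERE; the per-group count doesn't exist yet

Fix: Use a subquery that GROUPs and filters with HAVING, then count its rows

Corrected query:
SELECT COUNT(*) FROM (SELECT author FROM books GROUP BY author HAVING COUNT(*) >= 2)

Result:
COUNT(*)
--------
1       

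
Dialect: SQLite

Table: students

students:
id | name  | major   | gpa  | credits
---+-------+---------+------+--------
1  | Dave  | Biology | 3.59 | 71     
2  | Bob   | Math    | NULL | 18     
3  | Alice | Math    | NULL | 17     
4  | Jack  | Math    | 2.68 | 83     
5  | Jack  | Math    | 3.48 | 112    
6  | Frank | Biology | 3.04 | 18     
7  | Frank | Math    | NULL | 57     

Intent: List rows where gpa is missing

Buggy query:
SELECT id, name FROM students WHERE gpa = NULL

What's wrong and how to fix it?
Bug: '= NULL' is always unknown in SQL three-valued logic, so no rows match

Fix: Use IS NULL to test for NULL

Corrected query:
SELECT id, name FROM students WHERE gpa IS NULL

Result:
id | name 
---+------
2  | Bob  
3  | Alice
7  | Frank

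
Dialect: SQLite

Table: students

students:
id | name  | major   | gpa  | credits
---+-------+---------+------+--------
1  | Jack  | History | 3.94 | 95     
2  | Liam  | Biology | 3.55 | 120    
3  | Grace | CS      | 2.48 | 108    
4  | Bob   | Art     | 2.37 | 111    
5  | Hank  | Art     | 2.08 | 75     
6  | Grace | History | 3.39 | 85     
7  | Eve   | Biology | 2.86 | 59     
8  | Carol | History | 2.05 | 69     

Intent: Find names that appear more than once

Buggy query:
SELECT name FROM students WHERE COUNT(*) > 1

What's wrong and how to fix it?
Bug: COUNT(*) is an aggregate and cannot be used in WHERE

Fix: Group first, then use HAVING for the count condition

Corrected query:
SELECT name FROM students GROUP BY name HAVING COUNT(*) > 1

Result:
name 
-----
Grace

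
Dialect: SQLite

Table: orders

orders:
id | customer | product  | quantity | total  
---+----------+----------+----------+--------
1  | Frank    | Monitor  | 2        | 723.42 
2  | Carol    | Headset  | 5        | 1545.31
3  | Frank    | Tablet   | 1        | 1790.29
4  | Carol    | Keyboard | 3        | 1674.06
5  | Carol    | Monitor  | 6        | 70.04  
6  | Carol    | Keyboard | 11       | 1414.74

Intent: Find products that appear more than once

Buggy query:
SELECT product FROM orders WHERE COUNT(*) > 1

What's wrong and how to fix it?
Bug: WHERE can't reference COUNT(*); aggregates are computed after WHERE

Fix: GROUP BY product, then filter groups with HAVING COUNT(*) > 1

Corrected query:
SELECT product FROM orders GROUP BY product HAVING COUNT(*) > 1

Result:
product 
--------
Keyboard
Monitor 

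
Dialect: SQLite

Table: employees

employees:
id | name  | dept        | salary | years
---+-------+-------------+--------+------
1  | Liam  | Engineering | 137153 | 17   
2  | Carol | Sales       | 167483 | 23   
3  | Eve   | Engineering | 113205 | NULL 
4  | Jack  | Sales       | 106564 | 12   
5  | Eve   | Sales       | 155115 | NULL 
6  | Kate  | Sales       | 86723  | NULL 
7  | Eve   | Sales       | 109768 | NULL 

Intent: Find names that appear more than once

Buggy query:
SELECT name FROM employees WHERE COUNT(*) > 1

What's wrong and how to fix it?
Bug: WHERE can't reference COUNT(*); aggregates are computed after WHERE

Fix: Group first, then use HAVING for the count condition

Corrected query:
SELECT name FROM employees GROUP BY name HAVING COUNT(*) > 1

Result:
name
----
Eve 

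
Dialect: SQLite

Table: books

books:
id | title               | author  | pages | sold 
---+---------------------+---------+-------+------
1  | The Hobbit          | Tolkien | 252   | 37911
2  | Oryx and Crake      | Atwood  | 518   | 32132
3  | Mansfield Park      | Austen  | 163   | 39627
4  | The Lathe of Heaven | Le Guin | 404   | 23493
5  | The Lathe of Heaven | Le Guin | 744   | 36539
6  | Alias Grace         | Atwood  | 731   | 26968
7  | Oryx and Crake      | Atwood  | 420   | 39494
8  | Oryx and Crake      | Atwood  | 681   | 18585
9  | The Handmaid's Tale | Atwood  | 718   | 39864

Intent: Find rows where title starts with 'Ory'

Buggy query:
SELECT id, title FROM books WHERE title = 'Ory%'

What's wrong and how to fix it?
Bug: Wildcards only work with LIKE; '=' treats '%' as a literal character

Fix: Use LIKE for wildcard pattern matching

Corrected query:
SELECT id, title FROM books WHERE title LIKE 'Ory%'

Result:
id | title         
---+---------------
2  | Oryx and Crake
7  | Oryx and Crake
8  | Oryx and Crake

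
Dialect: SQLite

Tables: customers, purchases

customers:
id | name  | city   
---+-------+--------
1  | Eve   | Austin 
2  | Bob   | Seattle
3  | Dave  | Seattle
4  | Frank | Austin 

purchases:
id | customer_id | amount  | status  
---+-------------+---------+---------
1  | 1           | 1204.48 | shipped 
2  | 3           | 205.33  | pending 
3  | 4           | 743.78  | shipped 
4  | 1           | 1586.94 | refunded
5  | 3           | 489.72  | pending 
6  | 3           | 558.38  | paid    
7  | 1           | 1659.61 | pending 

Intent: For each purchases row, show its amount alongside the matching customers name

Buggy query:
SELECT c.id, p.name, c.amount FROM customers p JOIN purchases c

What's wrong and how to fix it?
Bug: JOIN with no ON clause produces a cartesian product; every purchases row pairs with every customers row

Fix: Specify the join condition linking the foreign key to the parent id

Corrected query:
SELECT c.id, p.name, c.amount FROM customers p JOIN purchases c ON c.customer_id = p.id

Result:
id | name  | amount 
---+-------+--------
1  | Eve   | 1204.48
2  | Dave  | 205.33 
3  | Frank | 743.78 
4  | Eve   | 1586.94
5  | Dave  | 489.72 
6  | Dave  | 558.38 
7  | Eve   | 1659.61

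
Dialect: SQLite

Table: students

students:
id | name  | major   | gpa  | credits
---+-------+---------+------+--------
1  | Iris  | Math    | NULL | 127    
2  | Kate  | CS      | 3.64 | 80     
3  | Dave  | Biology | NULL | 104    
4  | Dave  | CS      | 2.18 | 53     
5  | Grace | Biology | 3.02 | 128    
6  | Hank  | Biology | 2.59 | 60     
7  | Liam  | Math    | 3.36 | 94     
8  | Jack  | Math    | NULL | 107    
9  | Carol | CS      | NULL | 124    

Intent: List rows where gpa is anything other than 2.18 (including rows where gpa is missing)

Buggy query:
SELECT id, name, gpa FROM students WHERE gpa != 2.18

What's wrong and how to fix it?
Bug: Inequality against NULL is unknown, not true; rows with NULL are dropped

Fix: Add an explicit OR gpa IS NULL to include the missing-value rows

Corrected query:
SELECT id, name, gpa FROM students WHERE gpa != 2.18 OR gpa IS NULL

Result:
id | name  | gpa 
---+-------+-----
1  | Iris  | NULL
2  | Kate  | 3.64
3  | Dave  | NULL
5  | Grace | 3.02
6  | Hank  | 2.59
7  | Liam  | 3.36
8  | Jack  | NULL
9  | Carol | NULL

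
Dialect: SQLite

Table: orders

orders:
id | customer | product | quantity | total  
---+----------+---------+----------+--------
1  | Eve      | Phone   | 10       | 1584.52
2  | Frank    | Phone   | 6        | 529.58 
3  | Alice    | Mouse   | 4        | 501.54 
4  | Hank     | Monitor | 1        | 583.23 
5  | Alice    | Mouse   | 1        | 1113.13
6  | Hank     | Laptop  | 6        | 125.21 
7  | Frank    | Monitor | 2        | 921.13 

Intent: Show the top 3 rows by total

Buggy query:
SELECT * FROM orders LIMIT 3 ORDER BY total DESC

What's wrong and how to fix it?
Bug: ORDER BY cannot follow LIMIT; LIMIT is the final clause

Fix: Swap the clauses: ORDER BY first, then LIMIT

Corrected query:
SELECT * FROM orders ORDER BY total DESC LIMIT 3

Result:
id | customer | product | quantity | total  
---+----------+---------+----------+--------
1  | Eve      | Phone   | 10       | 1584.52
5  | Alice    | Mouse   | 1        | 1113.13
7  | Frank    | Monitor | 2        | 921.13 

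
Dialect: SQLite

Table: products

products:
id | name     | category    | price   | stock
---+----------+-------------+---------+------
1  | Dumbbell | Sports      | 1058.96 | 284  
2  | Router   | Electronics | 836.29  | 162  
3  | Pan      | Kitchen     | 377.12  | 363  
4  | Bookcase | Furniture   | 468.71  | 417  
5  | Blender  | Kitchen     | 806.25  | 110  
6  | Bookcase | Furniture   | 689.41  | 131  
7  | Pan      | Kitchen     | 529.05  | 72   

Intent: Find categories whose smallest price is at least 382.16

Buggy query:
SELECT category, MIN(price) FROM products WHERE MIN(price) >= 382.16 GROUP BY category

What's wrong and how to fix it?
Bug: MIN() in WHERE is a misuse of aggregate

Fix: Replace WHERE with HAVING after the GROUP BY

Corrected query:
SELECT category, MIN(price) FROM products GROUP BY category HAVING MIN(price) >= 382.16

Result:
category    | MIN(price)
------------+-----------
Electronics | 836.29    
Furniture   | 468.71    
Sports      | 1058.96   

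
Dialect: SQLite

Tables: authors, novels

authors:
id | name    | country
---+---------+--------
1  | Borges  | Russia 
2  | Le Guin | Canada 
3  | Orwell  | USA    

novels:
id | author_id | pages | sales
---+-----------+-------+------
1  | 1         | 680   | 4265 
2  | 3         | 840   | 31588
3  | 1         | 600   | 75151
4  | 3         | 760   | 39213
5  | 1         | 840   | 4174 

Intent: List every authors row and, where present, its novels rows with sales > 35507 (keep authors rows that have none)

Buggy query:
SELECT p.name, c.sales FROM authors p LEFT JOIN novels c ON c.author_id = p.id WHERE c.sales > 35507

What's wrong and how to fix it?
Bug: Filtering c.sales in WHERE discards the NULL rows produced by LEFT JOIN, turning it into an inner join

Fix: Move the right-table condition into the ON clause so unmatched parents are kept

Corrected query:
SELECT p.name, c.sales FROM authors p LEFT JOIN novels c ON c.author_id = p.id AND c.sales > 35507

Result:
name    | sales
--------+------
Borges  | 75151
Le Guin | NULL 
Orwell  | 39213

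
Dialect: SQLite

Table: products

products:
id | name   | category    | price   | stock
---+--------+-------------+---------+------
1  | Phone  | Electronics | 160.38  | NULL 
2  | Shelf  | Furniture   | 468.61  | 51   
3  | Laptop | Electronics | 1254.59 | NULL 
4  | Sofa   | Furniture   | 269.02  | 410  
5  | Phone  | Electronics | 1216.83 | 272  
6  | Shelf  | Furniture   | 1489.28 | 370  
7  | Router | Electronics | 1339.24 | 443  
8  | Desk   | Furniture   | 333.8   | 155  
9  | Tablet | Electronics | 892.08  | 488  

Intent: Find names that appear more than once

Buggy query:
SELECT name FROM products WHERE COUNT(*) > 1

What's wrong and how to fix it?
Bug: WHERE can't reference COUNT(*); aggregates are computed after WHERE

Fix: GROUP BY name, then filter groups with HAVING COUNT(*) > 1

Corrected query:
SELECT name FROM products GROUP BY name HAVING COUNT(*) > 1

Result:
name 
-----
Phone
Shelf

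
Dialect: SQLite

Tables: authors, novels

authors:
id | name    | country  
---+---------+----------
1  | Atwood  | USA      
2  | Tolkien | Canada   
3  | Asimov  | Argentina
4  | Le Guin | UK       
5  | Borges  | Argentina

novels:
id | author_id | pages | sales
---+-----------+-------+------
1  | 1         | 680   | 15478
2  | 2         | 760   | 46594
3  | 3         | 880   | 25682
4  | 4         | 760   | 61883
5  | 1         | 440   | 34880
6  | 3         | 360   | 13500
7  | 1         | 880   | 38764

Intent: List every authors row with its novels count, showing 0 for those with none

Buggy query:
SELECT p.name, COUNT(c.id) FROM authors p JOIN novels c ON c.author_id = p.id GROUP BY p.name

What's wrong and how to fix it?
Bug: INNER JOIN drops authors rows that have no matching novels rows

Fix: Switch to LEFT JOIN to retain unmatched parent rows

Corrected query:
SELECT p.name, COUNT(c.id) FROM authors p LEFT JOIN novels c ON c.author_id = p.id GROUP BY p.name

Result:
name    | COUNT(c.id)
--------+------------
Asimov  | 2          
Atwood  | 3          
Borges  | 0          
Le Guin | 1          
Tolkien | 1          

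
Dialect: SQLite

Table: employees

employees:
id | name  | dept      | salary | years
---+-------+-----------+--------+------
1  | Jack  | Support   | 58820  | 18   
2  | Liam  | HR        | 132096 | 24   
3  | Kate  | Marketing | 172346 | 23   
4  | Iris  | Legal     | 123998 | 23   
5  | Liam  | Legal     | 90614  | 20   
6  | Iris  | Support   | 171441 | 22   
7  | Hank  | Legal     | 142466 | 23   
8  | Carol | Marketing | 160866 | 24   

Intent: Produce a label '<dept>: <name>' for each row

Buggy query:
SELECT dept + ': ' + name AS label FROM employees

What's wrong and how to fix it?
Bug: '+' is numeric addition; on text columns SQLite converts them to 0 instead of concatenating

Fix: Use the || operator for string concatenation

Corrected query:
SELECT dept || ': ' || name AS label FROM employees

Result:
label           
----------------
Support: Jack   
HR: Liam        
Marketing: Kate 
Legal: Iris     
Legal: Liam     
Support: Iris   
Legal: Hank     
Marketing: Carol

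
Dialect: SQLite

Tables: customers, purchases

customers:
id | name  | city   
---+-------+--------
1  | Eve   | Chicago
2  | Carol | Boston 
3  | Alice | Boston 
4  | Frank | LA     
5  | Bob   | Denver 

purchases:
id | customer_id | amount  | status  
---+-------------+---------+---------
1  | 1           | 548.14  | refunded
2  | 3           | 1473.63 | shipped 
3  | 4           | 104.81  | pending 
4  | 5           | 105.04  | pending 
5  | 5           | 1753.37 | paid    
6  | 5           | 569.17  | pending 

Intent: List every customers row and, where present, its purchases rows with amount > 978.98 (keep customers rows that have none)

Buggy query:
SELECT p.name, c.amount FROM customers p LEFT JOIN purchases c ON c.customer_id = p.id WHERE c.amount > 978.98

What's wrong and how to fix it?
Bug: A WHERE condition on the right-hand table after LEFT JOIN drops unmatched parents

Fix: Put 'c.amount > 978.98' in the JOIN's ON clause instead of WHERE

Corrected query:
SELECT p.name, c.amount FROM customers p LEFT JOIN purchases c ON c.customer_id = p.id AND c.amount > 978.98

Result:
name  | amount 
------+--------
Eve   | NULL   
Carol | NULL   
Alice | 1473.63
Frank | NULL   
Bob   | 1753.37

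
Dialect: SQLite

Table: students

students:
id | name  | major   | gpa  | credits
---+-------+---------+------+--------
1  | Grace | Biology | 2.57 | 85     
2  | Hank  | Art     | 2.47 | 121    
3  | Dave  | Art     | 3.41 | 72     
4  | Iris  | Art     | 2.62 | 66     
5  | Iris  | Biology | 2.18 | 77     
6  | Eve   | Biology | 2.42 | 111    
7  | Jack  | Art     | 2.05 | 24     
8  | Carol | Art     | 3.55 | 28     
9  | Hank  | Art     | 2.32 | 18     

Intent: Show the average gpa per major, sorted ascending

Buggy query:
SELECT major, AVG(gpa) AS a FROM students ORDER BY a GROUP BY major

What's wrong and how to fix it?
Bug: ORDER BY appears before GROUP BY; SQL clause order requires GROUP BY first

Fix: Move ORDER BY to the end, after GROUP BY

Corrected query:
SELECT major, AVG(gpa) AS a FROM students GROUP BY major ORDER BY a

Result:
major   | a       
--------+---------
Biology | 2.39    
Art     | 2.736667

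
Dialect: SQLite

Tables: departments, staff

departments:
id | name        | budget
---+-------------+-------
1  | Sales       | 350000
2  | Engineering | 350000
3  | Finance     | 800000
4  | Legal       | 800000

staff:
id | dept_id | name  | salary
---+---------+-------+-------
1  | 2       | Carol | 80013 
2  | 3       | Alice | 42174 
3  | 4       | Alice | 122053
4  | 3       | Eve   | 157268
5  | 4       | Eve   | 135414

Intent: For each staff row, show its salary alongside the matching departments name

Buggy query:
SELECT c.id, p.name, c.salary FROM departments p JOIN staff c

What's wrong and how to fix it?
Bug: JOIN with no ON clause produces a cartesian product; every staff row pairs with every departments row

Fix: Add ON c.dept_id = p.id to the JOIN

Corrected query:
SELECT c.id, p.name, c.salary FROM departments p JOIN staff c ON c.dept_id = p.id

Result:
id | name        | salary
---+-------------+-------
1  | Engineering | 80013 
2  | Finance     | 42174 
3  | Legal       | 122053
4  | Finance     | 157268
5  | Legal       | 135414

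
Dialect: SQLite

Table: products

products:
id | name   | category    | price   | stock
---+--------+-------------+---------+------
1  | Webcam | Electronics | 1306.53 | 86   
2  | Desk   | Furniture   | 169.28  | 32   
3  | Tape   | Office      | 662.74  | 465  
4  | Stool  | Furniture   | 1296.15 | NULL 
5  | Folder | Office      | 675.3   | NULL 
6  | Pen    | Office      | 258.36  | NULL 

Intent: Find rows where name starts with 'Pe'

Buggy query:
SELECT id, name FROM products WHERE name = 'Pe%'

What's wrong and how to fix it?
Bug: Wildcards only work with LIKE; '=' treats '%' as a literal character

Fix: Replace '=' with LIKE so 'Pe%' is treated as a pattern

Corrected query:
SELECT id, name FROM products WHERE name LIKE 'Pe%'

Result:
id | name
---+-----
6  | Pen 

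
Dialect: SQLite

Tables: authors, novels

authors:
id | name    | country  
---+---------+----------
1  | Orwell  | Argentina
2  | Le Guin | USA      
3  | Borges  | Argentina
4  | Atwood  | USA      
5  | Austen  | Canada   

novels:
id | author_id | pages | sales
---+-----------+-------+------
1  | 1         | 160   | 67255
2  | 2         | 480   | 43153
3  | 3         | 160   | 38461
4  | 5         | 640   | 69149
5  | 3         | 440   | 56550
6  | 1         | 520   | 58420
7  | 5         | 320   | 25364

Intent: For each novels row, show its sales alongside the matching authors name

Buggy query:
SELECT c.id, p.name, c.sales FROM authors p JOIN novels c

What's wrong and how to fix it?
Bug: Missing join condition: each novels row is matched to all authors rows instead of just its own

Fix: Specify the join condition linking the foreign key to the parent id

Corrected query:
SELECT c.id, p.name, c.sales FROM authors p JOIN novels c ON c.author_id = p.id

Result:
id | name    | sales
---+---------+------
1  | Orwell  | 67255
2  | Le Guin | 43153
3  | Borges  | 38461
4  | Austen  | 69149
5  | Borges  | 56550
6  | Orwell  | 58420
7  | Austen  | 25364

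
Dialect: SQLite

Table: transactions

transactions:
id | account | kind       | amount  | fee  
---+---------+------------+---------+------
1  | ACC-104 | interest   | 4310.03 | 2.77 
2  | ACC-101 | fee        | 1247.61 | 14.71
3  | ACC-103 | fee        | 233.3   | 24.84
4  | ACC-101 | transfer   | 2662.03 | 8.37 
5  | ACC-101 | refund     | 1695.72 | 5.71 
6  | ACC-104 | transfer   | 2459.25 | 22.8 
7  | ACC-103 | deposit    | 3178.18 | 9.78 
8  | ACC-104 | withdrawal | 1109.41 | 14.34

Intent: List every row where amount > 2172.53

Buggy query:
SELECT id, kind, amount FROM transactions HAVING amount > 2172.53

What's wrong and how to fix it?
Bug: This is a non-aggregate query (no GROUP BY, no aggregates), so in SQLite the HAVING clause is invalid here; a row-level condition belongs in WHERE

Fix: Replace HAVING with WHERE since the condition applies to individual rows

Corrected query:
SELECT id, kind, amount FROM transactions WHERE amount > 2172.53

Result:
id | kind     | amount 
---+----------+--------
1  | interest | 4310.03
4  | transfer | 2662.03
6  | transfer | 2459.25
7  | deposit  | 3178.18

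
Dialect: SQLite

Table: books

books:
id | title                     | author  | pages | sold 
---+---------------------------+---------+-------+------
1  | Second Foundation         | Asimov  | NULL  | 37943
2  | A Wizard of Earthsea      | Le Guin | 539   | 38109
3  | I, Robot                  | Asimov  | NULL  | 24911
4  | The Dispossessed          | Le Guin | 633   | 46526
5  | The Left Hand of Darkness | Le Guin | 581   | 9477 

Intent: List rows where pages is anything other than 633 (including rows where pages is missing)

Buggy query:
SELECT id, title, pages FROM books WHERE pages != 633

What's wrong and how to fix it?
Bug: Inequality against NULL is unknown, not true; rows with NULL are dropped

Fix: Add an explicit OR pages IS NULL to include the missing-value rows

Corrected query:
SELECT id, title, pages FROM books WHERE pages != 633 OR pages IS NULL

Result:
id | title                     | pages
---+---------------------------+------
1  | Second Foundation         | NULL 
2  | A Wizard of Earthsea      | 539  
3  | I, Robot                  | NULL 
5  | The Left Hand of Darkness | 581  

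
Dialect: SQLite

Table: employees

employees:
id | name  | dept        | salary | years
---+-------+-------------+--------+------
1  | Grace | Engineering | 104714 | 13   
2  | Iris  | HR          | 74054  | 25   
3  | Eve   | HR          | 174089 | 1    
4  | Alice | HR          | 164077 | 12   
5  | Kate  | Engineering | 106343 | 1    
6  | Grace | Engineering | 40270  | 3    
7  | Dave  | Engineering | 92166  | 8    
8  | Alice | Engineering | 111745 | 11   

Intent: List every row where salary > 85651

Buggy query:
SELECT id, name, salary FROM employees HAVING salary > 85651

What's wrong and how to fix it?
Bug: HAVING filters the output of aggregation, but this query has no GROUP BY and no aggregate functions, so SQLite rejects it (HAVING clause on a non-aggregate query); the condition here is per row

Fix: Use WHERE for row-level filtering

Corrected query:
SELECT id, name, salary FROM employees WHERE salary > 85651

Result:
id | name  | salary
---+-------+-------
1  | Grace | 104714
3  | Eve   | 174089
4  | Alice | 164077
5  | Kate  | 106343
7  | Dave  | 92166 
8  | Alice | 111745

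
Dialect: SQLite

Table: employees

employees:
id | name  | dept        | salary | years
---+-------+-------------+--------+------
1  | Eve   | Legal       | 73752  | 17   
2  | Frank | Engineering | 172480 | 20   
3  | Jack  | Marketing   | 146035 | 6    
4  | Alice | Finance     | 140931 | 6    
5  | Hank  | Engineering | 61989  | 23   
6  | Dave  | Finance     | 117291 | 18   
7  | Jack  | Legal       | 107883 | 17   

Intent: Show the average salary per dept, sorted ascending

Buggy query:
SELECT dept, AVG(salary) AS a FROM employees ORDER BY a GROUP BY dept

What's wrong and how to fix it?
Bug: GROUP BY must precede ORDER BY

Fix: Move ORDER BY to the end, after GROUP BY

Corrected query:
SELECT dept, AVG(salary) AS a FROM employees GROUP BY dept ORDER BY a

Result:
dept        | a       
------------+---------
Legal       | 90817.5 
Engineering | 117234.5
Finance     | 129111  
Marketing   | 146035  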